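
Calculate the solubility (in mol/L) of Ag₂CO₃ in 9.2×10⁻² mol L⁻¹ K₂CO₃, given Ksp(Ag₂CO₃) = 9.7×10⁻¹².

5.1×10⁻⁶ M

Ag₂CO₃(s) ⇌ 2 Ag⁺(aq) + CO₃²⁻(aq)
With CO₃²⁻ already at 9.2×10⁻² mol L⁻¹ and s small, take [CO₃²⁻] ≈ 9.2×10⁻² mol L⁻¹ and [Ag⁺] = 2s.
Ksp = [Ag⁺]^2[CO₃²⁻] = (2s)^2(9.2×10⁻²)
(2s)^2 = 9.7×10⁻¹² / (9.2×10⁻²) = 1.1×10⁻¹⁰
s = 5.1×10⁻⁶ mol L⁻¹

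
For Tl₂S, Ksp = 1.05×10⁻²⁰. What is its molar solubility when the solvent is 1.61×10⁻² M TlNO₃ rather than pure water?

4.05×10⁻¹⁷ M

Tl₂S(s) ⇌ 2 Tl⁺(aq) + S²⁻(aq)
The solution already contains Tl⁺ at 1.61×10⁻² M. Let s be the molar solubility of Tl₂S.
[Tl⁺] ≈ 1.61×10⁻² M (common ion dominates); [S²⁻] = s.
Ksp = [Tl⁺]^2[S²⁻] = (1.61×10⁻²)^2s
s = 1.05×10⁻²⁰ / (1.61×10⁻²)^2 = 4.05×10⁻¹⁷
s = 4.05×10⁻¹⁷ M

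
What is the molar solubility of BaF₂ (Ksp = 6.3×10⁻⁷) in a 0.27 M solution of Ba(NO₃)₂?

7.6×10⁻⁴ M

BaF₂(s) ⇌ Ba²⁺(aq) + 2 F⁻(aq)
Let s be the solubility of BaF₂ here. The common ion gives [Ba²⁺] ≈ 0.27 M, and [F⁻] = 2s.
Ksp = [Ba²⁺][F⁻]^2 = (0.27)(2s)^2
(2s)^2 = 6.3×10⁻⁷ / (0.27) = 2.3×10⁻⁶
s = 7.6×10⁻⁴ M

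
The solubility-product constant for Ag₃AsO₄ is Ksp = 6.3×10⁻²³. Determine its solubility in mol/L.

Ag₃AsO₄(s) ⇌ 3 Ag⁺(aq) + AsO₄³⁻(aq)
Let s be the molar solubility. Then [Ag⁺] = 3s and [AsO₄³⁻] = s.
Ksp = [Ag⁺]^3[AsO₄³⁻] = (3s)^3 · s = 27s^4
27s^4 = 6.3×10⁻²³  ⇒  s^4 = 2.3×10⁻²⁴
s = (2.3×10⁻²⁴)^(1/4) = 1.2×10⁻⁶ mol/L

1.2×10⁻⁶ M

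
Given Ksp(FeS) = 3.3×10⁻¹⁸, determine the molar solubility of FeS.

1.8×10⁻⁹ M

FeS(s) ⇌ Fe²⁺(aq) + S²⁻(aq)
With molar solubility s: [Fe²⁺] = s, [S²⁻] = s.
Ksp = [Fe²⁺][S²⁻] = s · s = s^2
s^2 = 3.3×10⁻¹⁸
s = 1.8×10⁻⁹ mol L⁻¹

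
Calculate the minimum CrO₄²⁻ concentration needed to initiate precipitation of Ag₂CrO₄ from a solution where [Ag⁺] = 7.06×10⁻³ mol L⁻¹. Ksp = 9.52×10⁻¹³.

1.91×10⁻⁸ M

Precipitation of each salt begins when its ion product equals Ksp.
Ag₂CrO₄(s) ⇌ 2 Ag⁺(aq) + CrO₄²⁻(aq)
Ksp = [Ag⁺]^2[CrO₄²⁻] = [CrO₄²⁻](7.06×10⁻³)^2
[CrO₄²⁻] = 9.52×10⁻¹³ / (7.06×10⁻³)^2 = 1.91×10⁻⁸
[CrO₄²⁻] = 1.91×10⁻⁸ mol L⁻¹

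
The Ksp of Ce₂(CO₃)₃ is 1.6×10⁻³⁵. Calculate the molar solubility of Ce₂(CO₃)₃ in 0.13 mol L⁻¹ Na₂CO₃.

4.3×10⁻¹⁷ M

Ce₂(CO₃)₃(s) ⇌ 2 Ce³⁺(aq) + 3 CO₃²⁻(aq)
CO₃²⁻ is already present at 0.13 mol L⁻¹. If s mol/L of Ce₂(CO₃)₃ dissolves, [Ce³⁺] = 2s while [CO₃²⁻] ≈ 0.13 mol L⁻¹.
Ksp = [Ce³⁺]^2[CO₃²⁻]^3 = (2s)^2(0.13)^3
(2s)^2 = 1.6×10⁻³⁵ / (0.13)^3 = 7.3×10⁻³³
s = 4.3×10⁻¹⁷ mol L⁻¹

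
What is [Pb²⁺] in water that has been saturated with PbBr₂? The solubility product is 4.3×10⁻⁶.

PbBr₂(s) ⇌ Pb²⁺(aq) + 2 Br⁻(aq)
If s mol/L of PbBr₂ dissolves, [Pb²⁺] = s and [Br⁻] = 2s.
Ksp = [Pb²⁺][Br⁻]^2 = s · (2s)^2 = 4s^3 = 4.3×10⁻⁶
s = 1.0×10⁻² M
[Pb²⁺] = s = 1.0×10⁻² M

1.0×10⁻² M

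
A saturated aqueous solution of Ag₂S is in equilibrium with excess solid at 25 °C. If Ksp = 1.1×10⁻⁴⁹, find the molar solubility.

Ag₂S(s) ⇌ 2 Ag⁺(aq) + S²⁻(aq)
Let s be the molar solubility. Then [Ag⁺] = 2s and [S²⁻] = s.
Ksp = [Ag⁺]^2[S²⁻] = (2s)^2 · s = 4s^3
4s^3 = 1.1×10⁻⁴⁹  ⇒  s^3 = 2.8×10⁻⁵⁰
s = 3.0×10⁻¹⁷ mol/L

3.0×10⁻¹⁷ M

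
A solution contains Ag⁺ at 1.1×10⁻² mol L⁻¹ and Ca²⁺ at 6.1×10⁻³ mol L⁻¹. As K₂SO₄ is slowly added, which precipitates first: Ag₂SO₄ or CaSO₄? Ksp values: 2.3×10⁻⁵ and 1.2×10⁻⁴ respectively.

The threshold for precipitation is Q = Ksp.
For Ag₂SO₄: [SO₄²⁻] = (Ksp/[Ag⁺]^2) = 0.19 mol L⁻¹
For CaSO₄: [SO₄²⁻] = (Ksp/[Ca²⁺]) = 2.0×10⁻² mol L⁻¹
CaSO₄ requires the lower [SO₄²⁻], so it precipitates first.

CaSO₄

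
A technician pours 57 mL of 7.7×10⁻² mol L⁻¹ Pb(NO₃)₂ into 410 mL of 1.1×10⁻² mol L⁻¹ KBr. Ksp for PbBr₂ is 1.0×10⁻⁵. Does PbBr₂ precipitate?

After mixing, V = 57 mL + 410 mL = 467 mL.
[Pb²⁺] = (7.7×10⁻²)(57)/467 = 9.4×10⁻³ mol L⁻¹
[Br⁻] = (1.1×10⁻²)(410)/467 = 9.7×10⁻³ mol L⁻¹
Q = [Pb²⁺][Br⁻]^2 = 8.8×10⁻⁷
Q < Ksp (8.8×10⁻⁷ vs 1.0×10⁻⁵); the solution remains unsaturated and no precipitate forms.

No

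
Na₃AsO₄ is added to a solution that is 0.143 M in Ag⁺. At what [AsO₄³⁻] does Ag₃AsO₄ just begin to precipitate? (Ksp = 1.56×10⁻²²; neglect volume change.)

5.33×10⁻²⁰ M

Precipitation of each salt begins when its ion product equals Ksp.
Ag₃AsO₄(s) ⇌ 3 Ag⁺(aq) + AsO₄³⁻(aq)
Ksp = [Ag⁺]^3[AsO₄³⁻] = [AsO₄³⁻](0.143)^3
[AsO₄³⁻] = 1.56×10⁻²² / (0.143)^3 = 5.33×10⁻²⁰
[AsO₄³⁻] = 5.33×10⁻²⁰ M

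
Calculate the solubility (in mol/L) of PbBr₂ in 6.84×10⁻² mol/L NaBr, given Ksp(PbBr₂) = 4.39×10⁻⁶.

9.38×10⁻⁴ M

PbBr₂(s) ⇌ Pb²⁺(aq) + 2 Br⁻(aq)
Br⁻ is already present at 6.84×10⁻² mol/L. If s mol/L of PbBr₂ dissolves, [Pb²⁺] = s while [Br⁻] ≈ 6.84×10⁻² mol/L.
Ksp = [Pb²⁺][Br⁻]^2 = s(6.84×10⁻²)^2
s = 4.39×10⁻⁶ / (6.84×10⁻²)^2 = 9.38×10⁻⁴
s = 9.38×10⁻⁴ mol/L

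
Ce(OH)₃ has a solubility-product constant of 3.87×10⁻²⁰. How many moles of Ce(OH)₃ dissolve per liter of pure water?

Ce(OH)₃(s) ⇌ Ce³⁺(aq) + 3 OH⁻(aq)
Let s be the molar solubility. Then [Ce³⁺] = s and [OH⁻] = 3s.
Ksp = [Ce³⁺][OH⁻]^3 = s · (3s)^3 = 27s^4
27s^4 = 3.87×10⁻²⁰  ⇒  s^4 = 1.43×10⁻²¹
s = (1.43×10⁻²¹)^(1/4) = 6.15×10⁻⁶ mol L⁻¹

6.15×10⁻⁶ M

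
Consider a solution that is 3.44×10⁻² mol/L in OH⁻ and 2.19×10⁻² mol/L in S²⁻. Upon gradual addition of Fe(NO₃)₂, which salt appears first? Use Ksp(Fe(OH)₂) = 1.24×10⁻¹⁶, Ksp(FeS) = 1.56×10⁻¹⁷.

FeS

Each salt precipitates once Q = Ksp for that salt.
For Fe(OH)₂: [Fe²⁺] = (Ksp/[OH⁻]^2) = 1.05×10⁻¹³ mol/L
For FeS: [Fe²⁺] = (Ksp/[S²⁻]) = 7.12×10⁻¹⁶ mol/L
Since FeS needs less Fe²⁺ to reach saturation, it precipitates first.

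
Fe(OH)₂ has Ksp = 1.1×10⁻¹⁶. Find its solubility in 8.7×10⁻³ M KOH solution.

1.5×10⁻¹² M

Fe(OH)₂(s) ⇌ Fe²⁺(aq) + 2 OH⁻(aq)
The solution already contains OH⁻ at 8.7×10⁻³ M. Let s be the molar solubility of Fe(OH)₂.
[OH⁻] ≈ 8.7×10⁻³ M (common ion dominates); [Fe²⁺] = s.
Ksp = [Fe²⁺][OH⁻]^2 = s(8.7×10⁻³)^2
s = 1.1×10⁻¹⁶ / (8.7×10⁻³)^2 = 1.5×10⁻¹²
s = 1.5×10⁻¹² M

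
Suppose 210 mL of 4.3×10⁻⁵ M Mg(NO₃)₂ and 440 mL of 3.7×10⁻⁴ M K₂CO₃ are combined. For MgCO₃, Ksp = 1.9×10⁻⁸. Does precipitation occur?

The combined volume is 650 mL.
[Mg²⁺] = (4.3×10⁻⁵)(210)/650 = 1.4×10⁻⁵ M
[CO₃²⁻] = (3.7×10⁻⁴)(440)/650 = 2.5×10⁻⁴ M
Q = [Mg²⁺][CO₃²⁻] = 3.5×10⁻⁹
Q = 3.5×10⁻⁹ < Ksp = 1.9×10⁻⁸, so the solution is unsaturated and no precipitate forms.

No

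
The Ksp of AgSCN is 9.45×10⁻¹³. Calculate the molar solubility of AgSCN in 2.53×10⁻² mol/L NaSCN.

AgSCN(s) ⇌ Ag⁺(aq) + SCN⁻(aq)
With SCN⁻ already at 2.53×10⁻² mol/L and s small, take [SCN⁻] ≈ 2.53×10⁻² mol/L and [Ag⁺] = s.
Ksp = [Ag⁺][SCN⁻] = s(2.53×10⁻²)
s = 9.45×10⁻¹³ / (2.53×10⁻²) = 3.74×10⁻¹¹
s = 3.74×10⁻¹¹ mol/L

3.74×10⁻¹¹ M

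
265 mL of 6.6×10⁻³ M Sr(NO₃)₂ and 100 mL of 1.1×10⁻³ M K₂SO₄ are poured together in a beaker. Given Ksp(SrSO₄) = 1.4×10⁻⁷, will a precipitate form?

Yes

Total volume after mixing = 265 + 100 = 365 mL.
[Sr²⁺] = (6.6×10⁻³)(265)/365 = 4.8×10⁻³ M
[SO₄²⁻] = (1.1×10⁻³)(100)/365 = 3.0×10⁻⁴ M
Q = [Sr²⁺][SO₄²⁻] = 1.4×10⁻⁶
Because Q > Ksp (1.4×10⁻⁶ vs 1.4×10⁻⁷), a precipitate of SrSO₄ forms.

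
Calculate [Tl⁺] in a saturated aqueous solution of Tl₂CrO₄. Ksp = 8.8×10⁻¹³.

Tl₂CrO₄(s) ⇌ 2 Tl⁺(aq) + CrO₄²⁻(aq)
For each mole of Tl₂CrO₄ that dissolves per liter, [Tl⁺] = 2s and [CrO₄²⁻] = s; let s denote this solubility.
Ksp = [Tl⁺]^2[CrO₄²⁻] = (2s)^2 · s = 4s^3 = 8.8×10⁻¹³
s = 6.0×10⁻⁵ mol/L
[Tl⁺] = 2s = 1.2×10⁻⁴ mol/L

1.2×10⁻⁴ M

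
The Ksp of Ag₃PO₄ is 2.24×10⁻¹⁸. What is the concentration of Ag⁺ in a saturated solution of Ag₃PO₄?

5.09×10⁻⁵ M

Ag₃PO₄(s) ⇌ 3 Ag⁺(aq) + PO₄³⁻(aq)
With molar solubility s: [Ag⁺] = 3s, [PO₄³⁻] = s.
Ksp = [Ag⁺]^3[PO₄³⁻] = (3s)^3 · s = 27s^4 = 2.24×10⁻¹⁸
s = 1.70×10⁻⁵ mol L⁻¹
[Ag⁺] = 3s = 5.09×10⁻⁵ mol L⁻¹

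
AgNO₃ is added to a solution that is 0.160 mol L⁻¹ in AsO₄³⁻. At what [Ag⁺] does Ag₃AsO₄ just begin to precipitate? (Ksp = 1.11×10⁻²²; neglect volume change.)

8.85×10⁻⁸ M

Precipitation begins when Q = Ksp.
Ag₃AsO₄(s) ⇌ 3 Ag⁺(aq) + AsO₄³⁻(aq)
Ksp = [Ag⁺]^3[AsO₄³⁻] = [Ag⁺]^3(0.160)
[Ag⁺]^3 = 1.11×10⁻²² / (0.160) = 6.94×10⁻²²
[Ag⁺] = 8.85×10⁻⁸ mol L⁻¹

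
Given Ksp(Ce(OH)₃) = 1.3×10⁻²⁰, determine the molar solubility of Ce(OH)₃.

4.7×10⁻⁶ M

Ce(OH)₃(s) ⇌ Ce³⁺(aq) + 3 OH⁻(aq)
Call the molar solubility s, so that [Ce³⁺] = s and [OH⁻] = 3s.
Ksp = [Ce³⁺][OH⁻]^3 = s · (3s)^3 = 27s^4
27s^4 = 1.3×10⁻²⁰  ⇒  s^4 = 4.8×10⁻²²
Taking the 4th root, s = 4.7×10⁻⁶ M.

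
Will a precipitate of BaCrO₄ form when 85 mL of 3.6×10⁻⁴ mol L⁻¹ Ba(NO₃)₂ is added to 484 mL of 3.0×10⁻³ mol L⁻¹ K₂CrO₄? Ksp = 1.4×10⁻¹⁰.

The combined volume is 569 mL.
[Ba²⁺] = (3.6×10⁻⁴)(85)/569 = 5.4×10⁻⁵ mol L⁻¹
[CrO₄²⁻] = (3.0×10⁻³)(484)/569 = 2.6×10⁻³ mol L⁻¹
Q = [Ba²⁺][CrO₄²⁻] = 1.4×10⁻⁷
Q = 1.4×10⁻⁷ > Ksp = 1.4×10⁻¹⁰, so the solution is supersaturated and BaCrO₄ precipitates.

Yes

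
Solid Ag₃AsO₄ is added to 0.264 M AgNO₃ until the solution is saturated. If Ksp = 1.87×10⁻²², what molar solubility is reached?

Ag₃AsO₄(s) ⇌ 3 Ag⁺(aq) + AsO₄³⁻(aq)
Let s be the solubility of Ag₃AsO₄ here. The common ion gives [Ag⁺] ≈ 0.264 M, and [AsO₄³⁻] = s.
Ksp = [Ag⁺]^3[AsO₄³⁻] = (0.264)^3s
s = 1.87×10⁻²² / (0.264)^3 = 1.02×10⁻²⁰
s = 1.02×10⁻²⁰ M

1.02×10⁻²⁰ M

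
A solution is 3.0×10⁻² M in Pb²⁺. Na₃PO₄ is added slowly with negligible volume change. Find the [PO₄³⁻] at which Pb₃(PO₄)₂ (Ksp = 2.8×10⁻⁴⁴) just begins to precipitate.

Each salt precipitates once Q = Ksp for that salt.
Pb₃(PO₄)₂(s) ⇌ 3 Pb²⁺(aq) + 2 PO₄³⁻(aq)
Ksp = [Pb²⁺]^3[PO₄³⁻]^2 = [PO₄³⁻]^2(3.0×10⁻²)^3
[PO₄³⁻]^2 = 2.8×10⁻⁴⁴ / (3.0×10⁻²)^3 = 1.0×10⁻³⁹
[PO₄³⁻] = 3.2×10⁻²⁰ M

3.2×10⁻²⁰ M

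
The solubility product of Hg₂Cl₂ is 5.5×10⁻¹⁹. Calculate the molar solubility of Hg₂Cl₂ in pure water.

5.2×10⁻⁷ M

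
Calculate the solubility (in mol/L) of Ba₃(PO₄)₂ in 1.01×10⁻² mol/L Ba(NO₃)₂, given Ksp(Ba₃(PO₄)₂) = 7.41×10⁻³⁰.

Ba₃(PO₄)₂(s) ⇌ 3 Ba²⁺(aq) + 2 PO₄³⁻(aq)
Let s be the solubility of Ba₃(PO₄)₂ here. The common ion gives [Ba²⁺] ≈ 1.01×10⁻² mol/L, and [PO₄³⁻] = 2s.
Ksp = [Ba²⁺]^3[PO₄³⁻]^2 = (1.01×10⁻²)^3(2s)^2
(2s)^2 = 7.41×10⁻³⁰ / (1.01×10⁻²)^3 = 7.19×10⁻²⁴
s = 1.34×10⁻¹² mol/L

1.34×10⁻¹² M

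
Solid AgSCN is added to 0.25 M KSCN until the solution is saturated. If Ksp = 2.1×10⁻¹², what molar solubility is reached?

8.4×10⁻¹² M

AgSCN(s) ⇌ Ag⁺(aq) + SCN⁻(aq)
SCN⁻ is already present at 0.25 M. If s mol/L of AgSCN dissolves, [Ag⁺] = s while [SCN⁻] ≈ 0.25 M.
Ksp = [Ag⁺][SCN⁻] = s(0.25)
s = 2.1×10⁻¹² / (0.25) = 8.4×10⁻¹²
s = 8.4×10⁻¹² M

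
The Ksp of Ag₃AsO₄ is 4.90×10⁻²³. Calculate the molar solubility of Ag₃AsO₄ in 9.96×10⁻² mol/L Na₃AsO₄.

Ag₃AsO₄(s) ⇌ 3 Ag⁺(aq) + AsO₄³⁻(aq)
Let s be the solubility of Ag₃AsO₄ here. The common ion gives [AsO₄³⁻] ≈ 9.96×10⁻² mol/L, and [Ag⁺] = 3s.
Ksp = [Ag⁺]^3[AsO₄³⁻] = (3s)^3(9.96×10⁻²)
(3s)^3 = 4.90×10⁻²³ / (9.96×10⁻²) = 4.92×10⁻²²
s = 2.63×10⁻⁸ mol/L

2.63×10⁻⁸ M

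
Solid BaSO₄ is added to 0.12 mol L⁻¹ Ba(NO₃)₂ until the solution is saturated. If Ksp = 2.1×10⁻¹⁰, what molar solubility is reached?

1.8×10⁻⁹ M

BaSO₄(s) ⇌ Ba²⁺(aq) + SO₄²⁻(aq)
The solution already contains Ba²⁺ at 0.12 mol L⁻¹. Let s be the molar solubility of BaSO₄.
[Ba²⁺] ≈ 0.12 mol L⁻¹ (common ion dominates); [SO₄²⁻] = s.
Ksp = [Ba²⁺][SO₄²⁻] = (0.12)s
s = 2.1×10⁻¹⁰ / (0.12) = 1.8×10⁻⁹
s = 1.8×10⁻⁹ mol L⁻¹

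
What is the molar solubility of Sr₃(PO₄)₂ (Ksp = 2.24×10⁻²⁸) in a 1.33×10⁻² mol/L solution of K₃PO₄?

Sr₃(PO₄)₂(s) ⇌ 3 Sr²⁺(aq) + 2 PO₄³⁻(aq)
Let s be the solubility of Sr₃(PO₄)₂ here. The common ion gives [PO₄³⁻] ≈ 1.33×10⁻² mol/L, and [Sr²⁺] = 3s.
Ksp = [Sr²⁺]^3[PO₄³⁻]^2 = (3s)^3(1.33×10⁻²)^2
(3s)^3 = 2.24×10⁻²⁸ / (1.33×10⁻²)^2 = 1.27×10⁻²⁴
s = 3.61×10⁻⁹ mol/L

3.61×10⁻⁹ M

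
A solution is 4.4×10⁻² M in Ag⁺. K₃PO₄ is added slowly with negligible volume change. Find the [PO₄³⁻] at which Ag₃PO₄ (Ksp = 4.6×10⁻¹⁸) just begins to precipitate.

Precipitation of each salt begins when its ion product equals Ksp.
Ag₃PO₄(s) ⇌ 3 Ag⁺(aq) + PO₄³⁻(aq)
Ksp = [Ag⁺]^3[PO₄³⁻] = [PO₄³⁻](4.4×10⁻²)^3
[PO₄³⁻] = 4.6×10⁻¹⁸ / (4.4×10⁻²)^3 = 5.4×10⁻¹⁴
[PO₄³⁻] = 5.4×10⁻¹⁴ M

5.4×10⁻¹⁴ M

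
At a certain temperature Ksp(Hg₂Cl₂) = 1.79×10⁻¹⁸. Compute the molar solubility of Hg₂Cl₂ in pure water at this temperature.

Hg₂Cl₂(s) ⇌ Hg₂²⁺(aq) + 2 Cl⁻(aq)
If s mol/L of Hg₂Cl₂ dissolves, [Hg₂²⁺] = s and [Cl⁻] = 2s.
Ksp = [Hg₂²⁺][Cl⁻]^2 = s · (2s)^2 = 4s^3
4s^3 = 1.79×10⁻¹⁸  ⇒  s^3 = 4.48×10⁻¹⁹
Taking the 3rd root, s = 7.65×10⁻⁷ mol L⁻¹.

7.65×10⁻⁷ M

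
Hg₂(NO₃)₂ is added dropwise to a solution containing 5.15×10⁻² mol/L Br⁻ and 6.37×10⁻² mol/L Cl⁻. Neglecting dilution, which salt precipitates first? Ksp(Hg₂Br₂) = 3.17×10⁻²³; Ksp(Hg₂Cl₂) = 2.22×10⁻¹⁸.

A salt starts to precipitate once the ion product Q reaches its Ksp.
For Hg₂Br₂: [Hg₂²⁺] = (Ksp/[Br⁻]^2) = 1.20×10⁻²⁰ mol/L
For Hg₂Cl₂: [Hg₂²⁺] = (Ksp/[Cl⁻]^2) = 5.47×10⁻¹⁶ mol/L
Since Hg₂Br₂ needs less Hg₂²⁺ to reach saturation, it precipitates first.

Hg₂Br₂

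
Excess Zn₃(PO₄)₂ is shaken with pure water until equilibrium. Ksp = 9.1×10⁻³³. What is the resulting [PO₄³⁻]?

3.1×10⁻⁷ M

Zn₃(PO₄)₂(s) ⇌ 3 Zn²⁺(aq) + 2 PO₄³⁻(aq)
With molar solubility s: [Zn²⁺] = 3s, [PO₄³⁻] = 2s.
Ksp = [Zn²⁺]^3[PO₄³⁻]^2 = (3s)^3 · (2s)^2 = 108s^5 = 9.1×10⁻³³
s = 1.5×10⁻⁷ mol L⁻¹
[PO₄³⁻] = 2s = 3.1×10⁻⁷ mol L⁻¹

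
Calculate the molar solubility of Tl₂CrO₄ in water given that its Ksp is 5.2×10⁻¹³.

Tl₂CrO₄(s) ⇌ 2 Tl⁺(aq) + CrO₄²⁻(aq)
If s mol/L of Tl₂CrO₄ dissolves, [Tl⁺] = 2s and [CrO₄²⁻] = s.
Ksp = [Tl⁺]^2[CrO₄²⁻] = (2s)^2 · s = 4s^3
4s^3 = 5.2×10⁻¹³  ⇒  s^3 = 1.3×10⁻¹³
s = (1.3×10⁻¹³)^(1/3) = 5.1×10⁻⁵ mol/L

5.1×10⁻⁵ M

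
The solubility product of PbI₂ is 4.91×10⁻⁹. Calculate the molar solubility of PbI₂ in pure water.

1.07×10⁻³ M

PbI₂(s) ⇌ Pb²⁺(aq) + 2 I⁻(aq)
Call the molar solubility s, so that [Pb²⁺] = s and [I⁻] = 2s.
Ksp = [Pb²⁺][I⁻]^2 = s · (2s)^2 = 4s^3
4s^3 = 4.91×10⁻⁹  ⇒  s^3 = 1.23×10⁻⁹
s = (1.23×10⁻⁹)^(1/3) = 1.07×10⁻³ mol/L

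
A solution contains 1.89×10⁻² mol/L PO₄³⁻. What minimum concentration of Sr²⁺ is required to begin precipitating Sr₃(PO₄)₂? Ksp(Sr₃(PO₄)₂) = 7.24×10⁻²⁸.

Precipitation begins when Q = Ksp.
Sr₃(PO₄)₂(s) ⇌ 3 Sr²⁺(aq) + 2 PO₄³⁻(aq)
Ksp = [Sr²⁺]^3[PO₄³⁻]^2 = [Sr²⁺]^3(1.89×10⁻²)^2
[Sr²⁺]^3 = 7.24×10⁻²⁸ / (1.89×10⁻²)^2 = 2.03×10⁻²⁴
[Sr²⁺] = 1.27×10⁻⁸ mol/L

1.27×10⁻⁸ M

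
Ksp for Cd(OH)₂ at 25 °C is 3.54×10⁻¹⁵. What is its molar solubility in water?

Cd(OH)₂(s) ⇌ Cd²⁺(aq) + 2 OH⁻(aq)
Let s be the molar solubility. Then [Cd²⁺] = s and [OH⁻] = 2s.
Ksp = [Cd²⁺][OH⁻]^2 = s · (2s)^2 = 4s^3
4s^3 = 3.54×10⁻¹⁵  ⇒  s^3 = 8.85×10⁻¹⁶
s = (8.85×10⁻¹⁶)^(1/3) = 9.60×10⁻⁶ mol/L

9.60×10⁻⁶ M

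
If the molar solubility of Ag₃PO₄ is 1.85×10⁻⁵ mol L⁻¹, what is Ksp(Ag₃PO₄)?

Ksp = 3.16×10⁻¹⁸

Ag₃PO₄(s) ⇌ 3 Ag⁺(aq) + PO₄³⁻(aq)
For each mole of Ag₃PO₄ that dissolves per liter, [Ag⁺] = 3s and [PO₄³⁻] = s; let s denote this solubility.
Ksp = [Ag⁺]^3[PO₄³⁻] = (3s)^3 · s = 27s^4
Ksp = 27 × (1.85×10⁻⁵)^4 = 3.16×10⁻¹⁸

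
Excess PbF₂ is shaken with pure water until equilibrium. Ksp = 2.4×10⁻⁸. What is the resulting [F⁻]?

3.6×10⁻³ M

PbF₂(s) ⇌ Pb²⁺(aq) + 2 F⁻(aq)
For each mole of PbF₂ that dissolves per liter, [Pb²⁺] = s and [F⁻] = 2s; let s denote this solubility.
Ksp = [Pb²⁺][F⁻]^2 = s · (2s)^2 = 4s^3 = 2.4×10⁻⁸
s = 1.8×10⁻³ mol/L
[F⁻] = 2s = 3.6×10⁻³ mol/L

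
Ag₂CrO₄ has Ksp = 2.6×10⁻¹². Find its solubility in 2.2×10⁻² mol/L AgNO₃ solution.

Ag₂CrO₄(s) ⇌ 2 Ag⁺(aq) + CrO₄²⁻(aq)
The solution already contains Ag⁺ at 2.2×10⁻² mol/L. Let s be the molar solubility of Ag₂CrO₄.
[Ag⁺] ≈ 2.2×10⁻² mol/L (common ion dominates); [CrO₄²⁻] = s.
Ksp = [Ag⁺]^2[CrO₄²⁻] = (2.2×10⁻²)^2s
s = 2.6×10⁻¹² / (2.2×10⁻²)^2 = 5.4×10⁻⁹
s = 5.4×10⁻⁹ mol/L

5.4×10⁻⁹ M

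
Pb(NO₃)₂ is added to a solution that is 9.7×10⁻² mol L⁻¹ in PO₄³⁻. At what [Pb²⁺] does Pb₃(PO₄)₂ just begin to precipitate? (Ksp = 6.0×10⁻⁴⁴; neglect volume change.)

1.9×10⁻¹⁴ M

The threshold for precipitation is Q = Ksp.
Pb₃(PO₄)₂(s) ⇌ 3 Pb²⁺(aq) + 2 PO₄³⁻(aq)
Ksp = [Pb²⁺]^3[PO₄³⁻]^2 = [Pb²⁺]^3(9.7×10⁻²)^2
[Pb²⁺]^3 = 6.0×10⁻⁴⁴ / (9.7×10⁻²)^2 = 6.4×10⁻⁴²
[Pb²⁺] = 1.9×10⁻¹⁴ mol L⁻¹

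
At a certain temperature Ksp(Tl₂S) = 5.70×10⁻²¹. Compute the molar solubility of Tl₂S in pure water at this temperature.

1.13×10⁻⁷ M

Tl₂S(s) ⇌ 2 Tl⁺(aq) + S²⁻(aq)
For each mole of Tl₂S that dissolves per liter, [Tl⁺] = 2s and [S²⁻] = s; let s denote this solubility.
Ksp = [Tl⁺]^2[S²⁻] = (2s)^2 · s = 4s^3
4s^3 = 5.70×10⁻²¹  ⇒  s^3 = 1.43×10⁻²¹
s = 1.13×10⁻⁷ mol/L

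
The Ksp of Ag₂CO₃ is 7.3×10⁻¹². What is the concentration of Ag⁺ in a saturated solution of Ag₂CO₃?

2.4×10⁻⁴ M

Ag₂CO₃(s) ⇌ 2 Ag⁺(aq) + CO₃²⁻(aq)
Let s be the molar solubility. Then [Ag⁺] = 2s and [CO₃²⁻] = s.
Ksp = [Ag⁺]^2[CO₃²⁻] = (2s)^2 · s = 4s^3 = 7.3×10⁻¹²
s = 1.2×10⁻⁴ mol L⁻¹
[Ag⁺] = 2s = 2.4×10⁻⁴ mol L⁻¹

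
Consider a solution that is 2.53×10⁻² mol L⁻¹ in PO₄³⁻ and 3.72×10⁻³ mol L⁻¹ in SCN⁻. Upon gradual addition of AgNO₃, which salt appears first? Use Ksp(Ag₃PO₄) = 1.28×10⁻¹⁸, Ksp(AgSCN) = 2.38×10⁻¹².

AgSCN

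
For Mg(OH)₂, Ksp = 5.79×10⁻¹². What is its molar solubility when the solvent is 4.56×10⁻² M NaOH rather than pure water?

2.78×10⁻⁹ M

Mg(OH)₂(s) ⇌ Mg²⁺(aq) + 2 OH⁻(aq)
OH⁻ is already present at 4.56×10⁻² M. If s mol/L of Mg(OH)₂ dissolves, [Mg²⁺] = s while [OH⁻] ≈ 4.56×10⁻² M.
Ksp = [Mg²⁺][OH⁻]^2 = s(4.56×10⁻²)^2
s = 5.79×10⁻¹² / (4.56×10⁻²)^2 = 2.78×10⁻⁹
s = 2.78×10⁻⁹ M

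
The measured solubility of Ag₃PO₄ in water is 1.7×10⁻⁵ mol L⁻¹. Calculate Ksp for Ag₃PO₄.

Ksp = 2.3×10⁻¹⁸

Ag₃PO₄(s) ⇌ 3 Ag⁺(aq) + PO₄³⁻(aq)
Let s be the molar solubility. Then [Ag⁺] = 3s and [PO₄³⁻] = s.
Ksp = [Ag⁺]^3[PO₄³⁻] = (3s)^3 · s = 27s^4
Ksp = 27 × (1.7×10⁻⁵)^4 = 2.3×10⁻¹⁸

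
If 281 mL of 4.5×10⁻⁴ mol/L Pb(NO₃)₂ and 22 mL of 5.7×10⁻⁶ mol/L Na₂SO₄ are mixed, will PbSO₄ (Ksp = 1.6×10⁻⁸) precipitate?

Total volume after mixing = 281 + 22 = 303 mL.
[Pb²⁺] = (4.5×10⁻⁴)(281)/303 = 4.2×10⁻⁴ mol/L
[SO₄²⁻] = (5.7×10⁻⁶)(22)/303 = 4.1×10⁻⁷ mol/L
Q = [Pb²⁺][SO₄²⁻] = 1.7×10⁻¹⁰
Q < Ksp (1.7×10⁻¹⁰ vs 1.6×10⁻⁸); the solution remains unsaturated and no precipitate forms.

No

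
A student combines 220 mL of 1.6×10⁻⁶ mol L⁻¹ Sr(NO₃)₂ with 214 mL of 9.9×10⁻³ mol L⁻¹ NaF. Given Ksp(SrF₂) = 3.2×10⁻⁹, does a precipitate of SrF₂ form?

No

After mixing, V = 220 mL + 214 mL = 434 mL.
[Sr²⁺] = (1.6×10⁻⁶)(220)/434 = 8.1×10⁻⁷ mol L⁻¹
[F⁻] = (9.9×10⁻³)(214)/434 = 4.9×10⁻³ mol L⁻¹
Q = [Sr²⁺][F⁻]^2 = 1.9×10⁻¹¹
Q = 1.9×10⁻¹¹ < Ksp = 3.2×10⁻⁹, so the solution is unsaturated and no precipitate forms.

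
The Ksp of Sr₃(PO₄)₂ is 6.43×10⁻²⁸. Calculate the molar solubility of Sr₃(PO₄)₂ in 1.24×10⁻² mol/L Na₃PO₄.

Sr₃(PO₄)₂(s) ⇌ 3 Sr²⁺(aq) + 2 PO₄³⁻(aq)
The solution already contains PO₄³⁻ at 1.24×10⁻² mol/L. Let s be the molar solubility of Sr₃(PO₄)₂.
[PO₄³⁻] ≈ 1.24×10⁻² mol/L (common ion dominates); [Sr²⁺] = 3s.
Ksp = [Sr²⁺]^3[PO₄³⁻]^2 = (3s)^3(1.24×10⁻²)^2
(3s)^3 = 6.43×10⁻²⁸ / (1.24×10⁻²)^2 = 4.18×10⁻²⁴
s = 5.37×10⁻⁹ mol/L

5.37×10⁻⁹ M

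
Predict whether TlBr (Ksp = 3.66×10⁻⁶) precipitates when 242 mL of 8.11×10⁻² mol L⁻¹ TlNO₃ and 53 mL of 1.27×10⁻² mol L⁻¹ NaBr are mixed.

The combined volume is 295 mL.
[Tl⁺] = (8.11×10⁻²)(242)/295 = 6.65×10⁻² mol L⁻¹
[Br⁻] = (1.27×10⁻²)(53)/295 = 2.28×10⁻³ mol L⁻¹
Q = [Tl⁺][Br⁻] = 1.52×10⁻⁴
Because Q > Ksp (1.52×10⁻⁴ vs 3.66×10⁻⁶), a precipitate of TlBr forms.

Yes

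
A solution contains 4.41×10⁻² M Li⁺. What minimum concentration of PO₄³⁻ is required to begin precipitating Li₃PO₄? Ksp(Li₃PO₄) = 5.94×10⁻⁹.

A salt starts to precipitate once the ion product Q reaches its Ksp.
Li₃PO₄(s) ⇌ 3 Li⁺(aq) + PO₄³⁻(aq)
Ksp = [Li⁺]^3[PO₄³⁻] = [PO₄³⁻](4.41×10⁻²)^3
[PO₄³⁻] = 5.94×10⁻⁹ / (4.41×10⁻²)^3 = 6.93×10⁻⁵
[PO₄³⁻] = 6.93×10⁻⁵ M

6.93×10⁻⁵ M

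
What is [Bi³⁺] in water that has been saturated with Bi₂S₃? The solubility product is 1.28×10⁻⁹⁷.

Bi₂S₃(s) ⇌ 2 Bi³⁺(aq) + 3 S²⁻(aq)
If s mol/L of Bi₂S₃ dissolves, [Bi³⁺] = 2s and [S²⁻] = 3s.
Ksp = [Bi³⁺]^2[S²⁻]^3 = (2s)^2 · (3s)^3 = 108s^5 = 1.28×10⁻⁹⁷
s = 1.64×10⁻²⁰ mol/L
[Bi³⁺] = 2s = 3.28×10⁻²⁰ mol/L

3.28×10⁻²⁰ M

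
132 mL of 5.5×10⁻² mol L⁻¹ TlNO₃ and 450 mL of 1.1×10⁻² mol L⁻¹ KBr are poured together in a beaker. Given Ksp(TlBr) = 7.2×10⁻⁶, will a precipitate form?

Total volume after mixing = 132 + 450 = 582 mL.
[Tl⁺] = (5.5×10⁻²)(132)/582 = 1.2×10⁻² mol L⁻¹
[Br⁻] = (1.1×10⁻²)(450)/582 = 8.5×10⁻³ mol L⁻¹
Q = [Tl⁺][Br⁻] = 1.1×10⁻⁴
Since Q (1.1×10⁻⁴) exceeds Ksp (7.2×10⁻⁶), TlBr will precipitate.

Yes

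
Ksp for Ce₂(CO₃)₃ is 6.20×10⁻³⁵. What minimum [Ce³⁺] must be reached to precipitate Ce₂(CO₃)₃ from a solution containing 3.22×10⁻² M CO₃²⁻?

1.36×10⁻¹⁵ M

Precipitation of each salt begins when its ion product equals Ksp.
Ce₂(CO₃)₃(s) ⇌ 2 Ce³⁺(aq) + 3 CO₃²⁻(aq)
Ksp = [Ce³⁺]^2[CO₃²⁻]^3 = [Ce³⁺]^2(3.22×10⁻²)^3
[Ce³⁺]^2 = 6.20×10⁻³⁵ / (3.22×10⁻²)^3 = 1.86×10⁻³⁰
[Ce³⁺] = 1.36×10⁻¹⁵ M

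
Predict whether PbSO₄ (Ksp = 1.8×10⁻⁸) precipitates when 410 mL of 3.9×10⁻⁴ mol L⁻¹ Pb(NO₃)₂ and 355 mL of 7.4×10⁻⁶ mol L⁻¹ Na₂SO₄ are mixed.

No

After mixing, V = 410 mL + 355 mL = 765 mL.
[Pb²⁺] = (3.9×10⁻⁴)(410)/765 = 2.1×10⁻⁴ mol L⁻¹
[SO₄²⁻] = (7.4×10⁻⁶)(355)/765 = 3.4×10⁻⁶ mol L⁻¹
Q = [Pb²⁺][SO₄²⁻] = 7.2×10⁻¹⁰
Q < Ksp (7.2×10⁻¹⁰ vs 1.8×10⁻⁸); the solution remains unsaturated and no precipitate forms.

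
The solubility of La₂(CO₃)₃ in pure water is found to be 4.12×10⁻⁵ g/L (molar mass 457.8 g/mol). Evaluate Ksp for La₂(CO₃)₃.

Ksp = 6.38×10⁻³⁴

Convert to molarity: s = 4.12×10⁻⁵ / 457.8 = 8.9996×10⁻⁸ mol/L
La₂(CO₃)₃(s) ⇌ 2 La³⁺(aq) + 3 CO₃²⁻(aq)
If s mol/L of La₂(CO₃)₃ dissolves, [La³⁺] = 2s and [CO₃²⁻] = 3s.
Ksp = [La³⁺]^2[CO₃²⁻]^3 = (2s)^2 · (3s)^3 = 108s^5
Ksp = 108 × (8.9996×10⁻⁸)^5 = 6.38×10⁻³⁴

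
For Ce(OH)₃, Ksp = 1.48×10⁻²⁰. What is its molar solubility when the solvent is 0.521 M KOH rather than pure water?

1.05×10⁻¹⁹ M

Ce(OH)₃(s) ⇌ Ce³⁺(aq) + 3 OH⁻(aq)
OH⁻ is already present at 0.521 M. If s mol/L of Ce(OH)₃ dissolves, [Ce³⁺] = s while [OH⁻] ≈ 0.521 M.
Ksp = [Ce³⁺][OH⁻]^3 = s(0.521)^3
s = 1.48×10⁻²⁰ / (0.521)^3 = 1.05×10⁻¹⁹
s = 1.05×10⁻¹⁹ M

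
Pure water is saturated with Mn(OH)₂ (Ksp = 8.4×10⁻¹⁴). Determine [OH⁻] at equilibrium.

Mn(OH)₂(s) ⇌ Mn²⁺(aq) + 2 OH⁻(aq)
If s mol/L of Mn(OH)₂ dissolves, [Mn²⁺] = s and [OH⁻] = 2s.
Ksp = [Mn²⁺][OH⁻]^2 = s · (2s)^2 = 4s^3 = 8.4×10⁻¹⁴
s = 2.8×10⁻⁵ M
[OH⁻] = 2s = 5.5×10⁻⁵ M

5.5×10⁻⁵ M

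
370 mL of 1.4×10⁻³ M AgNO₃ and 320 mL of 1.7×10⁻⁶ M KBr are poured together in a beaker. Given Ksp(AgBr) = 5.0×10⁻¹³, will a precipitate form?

Total volume after mixing = 370 + 320 = 690 mL.
[Ag⁺] = (1.4×10⁻³)(370)/690 = 7.5×10⁻⁴ M
[Br⁻] = (1.7×10⁻⁶)(320)/690 = 7.9×10⁻⁷ M
Q = [Ag⁺][Br⁻] = 5.9×10⁻¹⁰
Q = 5.9×10⁻¹⁰ > Ksp = 5.0×10⁻¹³, so the solution is supersaturated and AgBr precipitates.

Yes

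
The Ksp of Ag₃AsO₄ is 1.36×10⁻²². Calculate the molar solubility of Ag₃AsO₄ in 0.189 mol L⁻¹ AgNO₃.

2.01×10⁻²⁰ M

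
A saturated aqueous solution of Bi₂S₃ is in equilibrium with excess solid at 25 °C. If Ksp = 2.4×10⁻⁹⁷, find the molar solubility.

Bi₂S₃(s) ⇌ 2 Bi³⁺(aq) + 3 S²⁻(aq)
For each mole of Bi₂S₃ that dissolves per liter, [Bi³⁺] = 2s and [S²⁻] = 3s; let s denote this solubility.
Ksp = [Bi³⁺]^2[S²⁻]^3 = (2s)^2 · (3s)^3 = 108s^5
108s^5 = 2.4×10⁻⁹⁷  ⇒  s^5 = 2.2×10⁻⁹⁹
s = (2.2×10⁻⁹⁹)^(1/5) = 1.9×10⁻²⁰ mol/L

1.9×10⁻²⁰ M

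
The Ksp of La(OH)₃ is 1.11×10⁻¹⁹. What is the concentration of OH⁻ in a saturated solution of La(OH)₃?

2.40×10⁻⁵ M

La(OH)₃(s) ⇌ La³⁺(aq) + 3 OH⁻(aq)
For each mole of La(OH)₃ that dissolves per liter, [La³⁺] = s and [OH⁻] = 3s; let s denote this solubility.
Ksp = [La³⁺][OH⁻]^3 = s · (3s)^3 = 27s^4 = 1.11×10⁻¹⁹
s = 8.01×10⁻⁶ mol/L
[OH⁻] = 3s = 2.40×10⁻⁵ mol/L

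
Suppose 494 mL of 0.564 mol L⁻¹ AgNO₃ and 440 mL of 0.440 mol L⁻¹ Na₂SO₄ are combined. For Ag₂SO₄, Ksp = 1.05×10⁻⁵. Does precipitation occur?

Yes

The combined volume is 934 mL.
[Ag⁺] = (0.564)(494)/934 = 0.298 mol L⁻¹
[SO₄²⁻] = (0.440)(440)/934 = 0.207 mol L⁻¹
Q = [Ag⁺]^2[SO₄²⁻] = 1.84×10⁻²
Q = 1.84×10⁻² > Ksp = 1.05×10⁻⁵, so the solution is supersaturated and Ag₂SO₄ precipitates.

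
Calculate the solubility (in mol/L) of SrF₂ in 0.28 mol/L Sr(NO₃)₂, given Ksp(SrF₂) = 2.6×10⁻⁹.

SrF₂(s) ⇌ Sr²⁺(aq) + 2 F⁻(aq)
Let s be the solubility of SrF₂ here. The common ion gives [Sr²⁺] ≈ 0.28 mol/L, and [F⁻] = 2s.
Ksp = [Sr²⁺][F⁻]^2 = (0.28)(2s)^2
(2s)^2 = 2.6×10⁻⁹ / (0.28) = 9.3×10⁻⁹
s = 4.8×10⁻⁵ mol/L

4.8×10⁻⁵ M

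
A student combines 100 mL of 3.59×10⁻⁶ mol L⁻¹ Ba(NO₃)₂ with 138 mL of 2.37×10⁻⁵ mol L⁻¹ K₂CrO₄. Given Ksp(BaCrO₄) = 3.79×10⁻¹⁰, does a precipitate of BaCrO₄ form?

Total volume after mixing = 100 + 138 = 238 mL.
[Ba²⁺] = (3.59×10⁻⁶)(100)/238 = 1.51×10⁻⁶ mol L⁻¹
[CrO₄²⁻] = (2.37×10⁻⁵)(138)/238 = 1.37×10⁻⁵ mol L⁻¹
Q = [Ba²⁺][CrO₄²⁻] = 2.07×10⁻¹¹
Q = 2.07×10⁻¹¹ < Ksp = 3.79×10⁻¹⁰, so the solution is unsaturated and no precipitate forms.

No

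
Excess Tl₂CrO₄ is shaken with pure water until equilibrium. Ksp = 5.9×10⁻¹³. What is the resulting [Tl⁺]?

1.1×10⁻⁴ M

Tl₂CrO₄(s) ⇌ 2 Tl⁺(aq) + CrO₄²⁻(aq)
Call the molar solubility s, so that [Tl⁺] = 2s and [CrO₄²⁻] = s.
Ksp = [Tl⁺]^2[CrO₄²⁻] = (2s)^2 · s = 4s^3 = 5.9×10⁻¹³
s = 5.3×10⁻⁵ mol L⁻¹
[Tl⁺] = 2s = 1.1×10⁻⁴ mol L⁻¹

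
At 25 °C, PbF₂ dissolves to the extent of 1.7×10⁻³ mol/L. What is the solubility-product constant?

PbF₂(s) ⇌ Pb²⁺(aq) + 2 F⁻(aq)
For each mole of PbF₂ that dissolves per liter, [Pb²⁺] = s and [F⁻] = 2s; let s denote this solubility.
Ksp = [Pb²⁺][F⁻]^2 = s · (2s)^2 = 4s^3
Ksp = 4 × (1.7×10⁻³)^3 = 2.0×10⁻⁸

Ksp = 2.0×10⁻⁸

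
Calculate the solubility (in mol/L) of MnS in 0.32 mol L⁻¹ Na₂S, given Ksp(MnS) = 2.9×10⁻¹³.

9.1×10⁻¹³ M

MnS(s) ⇌ Mn²⁺(aq) + S²⁻(aq)
Let s be the solubility of MnS here. The common ion gives [S²⁻] ≈ 0.32 mol L⁻¹, and [Mn²⁺] = s.
Ksp = [Mn²⁺][S²⁻] = s(0.32)
s = 2.9×10⁻¹³ / (0.32) = 9.1×10⁻¹³
s = 9.1×10⁻¹³ mol L⁻¹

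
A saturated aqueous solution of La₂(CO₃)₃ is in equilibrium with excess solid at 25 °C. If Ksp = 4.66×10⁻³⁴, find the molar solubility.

8.45×10⁻⁸ M

La₂(CO₃)₃(s) ⇌ 2 La³⁺(aq) + 3 CO₃²⁻(aq)
Let s be the molar solubility. Then [La³⁺] = 2s and [CO₃²⁻] = 3s.
Ksp = [La³⁺]^2[CO₃²⁻]^3 = (2s)^2 · (3s)^3 = 108s^5
108s^5 = 4.66×10⁻³⁴  ⇒  s^5 = 4.31×10⁻³⁶
s = (4.31×10⁻³⁶)^(1/5) = 8.45×10⁻⁸ mol L⁻¹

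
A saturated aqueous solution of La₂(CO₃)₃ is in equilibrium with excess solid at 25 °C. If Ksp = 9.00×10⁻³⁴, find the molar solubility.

9.64×10⁻⁸ M

La₂(CO₃)₃(s) ⇌ 2 La³⁺(aq) + 3 CO₃²⁻(aq)
For each mole of La₂(CO₃)₃ that dissolves per liter, [La³⁺] = 2s and [CO₃²⁻] = 3s; let s denote this solubility.
Ksp = [La³⁺]^2[CO₃²⁻]^3 = (2s)^2 · (3s)^3 = 108s^5
108s^5 = 9.00×10⁻³⁴  ⇒  s^5 = 8.33×10⁻³⁶
s = 9.64×10⁻⁸ mol/L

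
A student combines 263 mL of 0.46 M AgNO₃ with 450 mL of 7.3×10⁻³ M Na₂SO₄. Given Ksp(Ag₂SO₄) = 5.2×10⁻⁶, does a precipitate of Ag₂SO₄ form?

After mixing, V = 263 mL + 450 mL = 713 mL.
[Ag⁺] = (0.46)(263)/713 = 0.17 M
[SO₄²⁻] = (7.3×10⁻³)(450)/713 = 4.6×10⁻³ M
Q = [Ag⁺]^2[SO₄²⁻] = 1.3×10⁻⁴
Q = 1.3×10⁻⁴ > Ksp = 5.2×10⁻⁶, so the solution is supersaturated and Ag₂SO₄ precipitates.

Yes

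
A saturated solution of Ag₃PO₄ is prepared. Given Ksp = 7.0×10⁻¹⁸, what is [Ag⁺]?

6.8×10⁻⁵ M

Ag₃PO₄(s) ⇌ 3 Ag⁺(aq) + PO₄³⁻(aq)
For each mole of Ag₃PO₄ that dissolves per liter, [Ag⁺] = 3s and [PO₄³⁻] = s; let s denote this solubility.
Ksp = [Ag⁺]^3[PO₄³⁻] = (3s)^3 · s = 27s^4 = 7.0×10⁻¹⁸
s = 2.3×10⁻⁵ mol L⁻¹
[Ag⁺] = 3s = 6.8×10⁻⁵ mol L⁻¹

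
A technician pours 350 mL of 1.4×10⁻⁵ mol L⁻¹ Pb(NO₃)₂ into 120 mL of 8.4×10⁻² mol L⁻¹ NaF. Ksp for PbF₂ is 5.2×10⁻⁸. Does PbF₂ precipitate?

Total volume after mixing = 350 + 120 = 470 mL.
[Pb²⁺] = (1.4×10⁻⁵)(350)/470 = 1.0×10⁻⁵ mol L⁻¹
[F⁻] = (8.4×10⁻²)(120)/470 = 2.1×10⁻² mol L⁻¹
Q = [Pb²⁺][F⁻]^2 = 4.8×10⁻⁹
Q = 4.8×10⁻⁹ < Ksp = 5.2×10⁻⁸, so the solution is unsaturated and no precipitate forms.

No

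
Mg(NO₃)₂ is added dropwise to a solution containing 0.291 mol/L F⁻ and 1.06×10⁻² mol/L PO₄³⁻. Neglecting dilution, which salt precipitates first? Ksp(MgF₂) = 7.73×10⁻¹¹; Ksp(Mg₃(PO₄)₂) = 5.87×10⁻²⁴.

MgF₂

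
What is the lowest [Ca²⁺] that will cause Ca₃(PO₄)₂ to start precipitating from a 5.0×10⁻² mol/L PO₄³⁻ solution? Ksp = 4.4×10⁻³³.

Each salt precipitates once Q = Ksp for that salt.
Ca₃(PO₄)₂(s) ⇌ 3 Ca²⁺(aq) + 2 PO₄³⁻(aq)
Ksp = [Ca²⁺]^3[PO₄³⁻]^2 = [Ca²⁺]^3(5.0×10⁻²)^2
[Ca²⁺]^3 = 4.4×10⁻³³ / (5.0×10⁻²)^2 = 1.8×10⁻³⁰
[Ca²⁺] = 1.2×10⁻¹⁰ mol/L

1.2×10⁻¹⁰ M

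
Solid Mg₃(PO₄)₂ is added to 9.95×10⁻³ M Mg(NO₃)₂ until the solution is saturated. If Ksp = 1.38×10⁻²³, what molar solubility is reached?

1.87×10⁻⁹ M

Mg₃(PO₄)₂(s) ⇌ 3 Mg²⁺(aq) + 2 PO₄³⁻(aq)
Mg²⁺ is already present at 9.95×10⁻³ M. If s mol/L of Mg₃(PO₄)₂ dissolves, [PO₄³⁻] = 2s while [Mg²⁺] ≈ 9.95×10⁻³ M.
Ksp = [Mg²⁺]^3[PO₄³⁻]^2 = (9.95×10⁻³)^3(2s)^2
(2s)^2 = 1.38×10⁻²³ / (9.95×10⁻³)^3 = 1.40×10⁻¹⁷
s = 1.87×10⁻⁹ M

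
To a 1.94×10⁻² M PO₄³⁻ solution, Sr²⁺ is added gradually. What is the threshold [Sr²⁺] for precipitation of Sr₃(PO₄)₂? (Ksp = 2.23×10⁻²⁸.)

Precipitation begins when Q = Ksp.
Sr₃(PO₄)₂(s) ⇌ 3 Sr²⁺(aq) + 2 PO₄³⁻(aq)
Ksp = [Sr²⁺]^3[PO₄³⁻]^2 = [Sr²⁺]^3(1.94×10⁻²)^2
[Sr²⁺]^3 = 2.23×10⁻²⁸ / (1.94×10⁻²)^2 = 5.93×10⁻²⁵
[Sr²⁺] = 8.40×10⁻⁹ M

8.40×10⁻⁹ M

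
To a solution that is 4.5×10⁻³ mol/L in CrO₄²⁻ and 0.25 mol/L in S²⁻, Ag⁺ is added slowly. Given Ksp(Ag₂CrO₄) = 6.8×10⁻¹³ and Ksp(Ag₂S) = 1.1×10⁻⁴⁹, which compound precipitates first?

The threshold for precipitation is Q = Ksp.
For Ag₂CrO₄: [Ag⁺] = (Ksp/[CrO₄²⁻])^(1/2) = 1.2×10⁻⁵ mol/L
For Ag₂S: [Ag⁺] = (Ksp/[S²⁻])^(1/2) = 6.6×10⁻²⁵ mol/L
The smaller threshold [Ag⁺] is reached first, so Ag₂S precipitates first.

Ag₂S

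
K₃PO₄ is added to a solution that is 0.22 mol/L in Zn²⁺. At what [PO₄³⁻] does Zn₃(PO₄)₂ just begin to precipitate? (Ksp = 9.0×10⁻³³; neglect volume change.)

Precipitation of each salt begins when its ion product equals Ksp.
Zn₃(PO₄)₂(s) ⇌ 3 Zn²⁺(aq) + 2 PO₄³⁻(aq)
Ksp = [Zn²⁺]^3[PO₄³⁻]^2 = [PO₄³⁻]^2(0.22)^3
[PO₄³⁻]^2 = 9.0×10⁻³³ / (0.22)^3 = 8.5×10⁻³¹
[PO₄³⁻] = 9.2×10⁻¹⁶ mol/L

9.2×10⁻¹⁶ M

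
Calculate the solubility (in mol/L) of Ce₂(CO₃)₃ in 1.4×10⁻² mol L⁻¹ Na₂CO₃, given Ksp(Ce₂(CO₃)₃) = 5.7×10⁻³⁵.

2.3×10⁻¹⁵ M

Ce₂(CO₃)₃(s) ⇌ 2 Ce³⁺(aq) + 3 CO₃²⁻(aq)
CO₃²⁻ is already present at 1.4×10⁻² mol L⁻¹. If s mol/L of Ce₂(CO₃)₃ dissolves, [Ce³⁺] = 2s while [CO₃²⁻] ≈ 1.4×10⁻² mol L⁻¹.
Ksp = [Ce³⁺]^2[CO₃²⁻]^3 = (2s)^2(1.4×10⁻²)^3
(2s)^2 = 5.7×10⁻³⁵ / (1.4×10⁻²)^3 = 2.1×10⁻²⁹
s = 2.3×10⁻¹⁵ mol L⁻¹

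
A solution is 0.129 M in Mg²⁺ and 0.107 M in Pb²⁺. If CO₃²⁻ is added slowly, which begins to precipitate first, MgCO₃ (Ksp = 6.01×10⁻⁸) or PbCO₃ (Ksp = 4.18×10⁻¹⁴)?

Precipitation begins when Q = Ksp.
For MgCO₃: [CO₃²⁻] = (Ksp/[Mg²⁺]) = 4.66×10⁻⁷ M
For PbCO₃: [CO₃²⁻] = (Ksp/[Pb²⁺]) = 3.91×10⁻¹³ M
The smaller threshold [CO₃²⁻] is reached first, so PbCO₃ precipitates first.

PbCO₃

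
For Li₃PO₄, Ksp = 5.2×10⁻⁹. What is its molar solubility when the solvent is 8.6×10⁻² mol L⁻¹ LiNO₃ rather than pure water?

Li₃PO₄(s) ⇌ 3 Li⁺(aq) + PO₄³⁻(aq)
With Li⁺ already at 8.6×10⁻² mol L⁻¹ and s small, take [Li⁺] ≈ 8.6×10⁻² mol L⁻¹ and [PO₄³⁻] = s.
Ksp = [Li⁺]^3[PO₄³⁻] = (8.6×10⁻²)^3s
s = 5.2×10⁻⁹ / (8.6×10⁻²)^3 = 8.2×10⁻⁶
s = 8.2×10⁻⁶ mol L⁻¹

8.2×10⁻⁶ M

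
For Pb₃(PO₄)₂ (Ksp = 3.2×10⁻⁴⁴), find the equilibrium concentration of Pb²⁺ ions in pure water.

2.4×10⁻⁹ M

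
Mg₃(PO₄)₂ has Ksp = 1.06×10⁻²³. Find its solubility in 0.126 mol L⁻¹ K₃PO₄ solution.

Mg₃(PO₄)₂(s) ⇌ 3 Mg²⁺(aq) + 2 PO₄³⁻(aq)
Let s be the solubility of Mg₃(PO₄)₂ here. The common ion gives [PO₄³⁻] ≈ 0.126 mol L⁻¹, and [Mg²⁺] = 3s.
Ksp = [Mg²⁺]^3[PO₄³⁻]^2 = (3s)^3(0.126)^2
(3s)^3 = 1.06×10⁻²³ / (0.126)^2 = 6.68×10⁻²²
s = 2.91×10⁻⁸ mol L⁻¹

2.91×10⁻⁸ M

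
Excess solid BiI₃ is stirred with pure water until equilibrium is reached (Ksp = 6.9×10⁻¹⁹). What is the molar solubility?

1.3×10⁻⁵ M

BiI₃(s) ⇌ Bi³⁺(aq) + 3 I⁻(aq)
If s mol/L of BiI₃ dissolves, [Bi³⁺] = s and [I⁻] = 3s.
Ksp = [Bi³⁺][I⁻]^3 = s · (3s)^3 = 27s^4
27s^4 = 6.9×10⁻¹⁹  ⇒  s^4 = 2.6×10⁻²⁰
s = 1.3×10⁻⁵ mol L⁻¹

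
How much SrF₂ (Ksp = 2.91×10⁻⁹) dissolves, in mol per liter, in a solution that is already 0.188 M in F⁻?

SrF₂(s) ⇌ Sr²⁺(aq) + 2 F⁻(aq)
Let s be the solubility of SrF₂ here. The common ion gives [F⁻] ≈ 0.188 M, and [Sr²⁺] = s.
Ksp = [Sr²⁺][F⁻]^2 = s(0.188)^2
s = 2.91×10⁻⁹ / (0.188)^2 = 8.23×10⁻⁸
s = 8.23×10⁻⁸ M

8.23×10⁻⁸ M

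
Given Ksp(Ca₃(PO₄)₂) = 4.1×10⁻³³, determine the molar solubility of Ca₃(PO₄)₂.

1.3×10⁻⁷ M

Ca₃(PO₄)₂(s) ⇌ 3 Ca²⁺(aq) + 2 PO₄³⁻(aq)
If s mol/L of Ca₃(PO₄)₂ dissolves, [Ca²⁺] = 3s and [PO₄³⁻] = 2s.
Ksp = [Ca²⁺]^3[PO₄³⁻]^2 = (3s)^3 · (2s)^2 = 108s^5
108s^5 = 4.1×10⁻³³  ⇒  s^5 = 3.8×10⁻³⁵
Taking the 5th root, s = 1.3×10⁻⁷ mol L⁻¹.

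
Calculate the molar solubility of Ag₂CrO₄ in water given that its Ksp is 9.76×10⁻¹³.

Ag₂CrO₄(s) ⇌ 2 Ag⁺(aq) + CrO₄²⁻(aq)
Let s be the molar solubility. Then [Ag⁺] = 2s and [CrO₄²⁻] = s.
Ksp = [Ag⁺]^2[CrO₄²⁻] = (2s)^2 · s = 4s^3
4s^3 = 9.76×10⁻¹³  ⇒  s^3 = 2.44×10⁻¹³
s = 6.25×10⁻⁵ M

6.25×10⁻⁵ M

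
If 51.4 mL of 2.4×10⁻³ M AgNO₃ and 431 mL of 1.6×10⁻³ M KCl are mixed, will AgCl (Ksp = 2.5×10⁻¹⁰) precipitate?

The combined volume is 482.4 mL.
[Ag⁺] = (2.4×10⁻³)(51.4)/482.4 = 2.6×10⁻⁴ M
[Cl⁻] = (1.6×10⁻³)(431)/482.4 = 1.4×10⁻³ M
Q = [Ag⁺][Cl⁻] = 3.7×10⁻⁷
Since Q (3.7×10⁻⁷) exceeds Ksp (2.5×10⁻¹⁰), AgCl will precipitate.

Yes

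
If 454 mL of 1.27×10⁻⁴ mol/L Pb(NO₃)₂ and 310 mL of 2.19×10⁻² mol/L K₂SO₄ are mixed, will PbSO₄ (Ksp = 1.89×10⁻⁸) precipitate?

After mixing, V = 454 mL + 310 mL = 764 mL.
[Pb²⁺] = (1.27×10⁻⁴)(454)/764 = 7.55×10⁻⁵ mol/L
[SO₄²⁻] = (2.19×10⁻²)(310)/764 = 8.89×10⁻³ mol/L
Q = [Pb²⁺][SO₄²⁻] = 6.71×10⁻⁷
Q = 6.71×10⁻⁷ > Ksp = 1.89×10⁻⁸, so the solution is supersaturated and PbSO₄ precipitates.

Yes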